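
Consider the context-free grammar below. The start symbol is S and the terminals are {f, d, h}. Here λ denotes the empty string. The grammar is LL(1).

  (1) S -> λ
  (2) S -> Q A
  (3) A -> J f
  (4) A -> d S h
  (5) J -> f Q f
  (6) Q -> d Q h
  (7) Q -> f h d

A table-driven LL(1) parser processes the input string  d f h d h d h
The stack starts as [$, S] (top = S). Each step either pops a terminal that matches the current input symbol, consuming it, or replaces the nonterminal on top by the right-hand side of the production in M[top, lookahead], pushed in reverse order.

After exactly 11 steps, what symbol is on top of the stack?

step 1: stack=$ S  input=d f h d h d h $  — expand S -> Q A
step 2: stack=$ A Q  input=d f h d h d h $  — expand Q -> d Q h
step 3: stack=$ A h Q d  input=d f h d h d h $  — match d
step 4: stack=$ A h Q  input=f h d h d h $  — expand Q -> f h d
step 5: stack=$ A h d h f  input=f h d h d h $  — match f
step 6: stack=$ A h d h  input=h d h d h $  — match h
step 7: stack=$ A h d  input=d h d h $  — match d
step 8: stack=$ A h  input=h d h $  — match h
step 9: stack=$ A  input=d h $  — expand A -> d S h
step 10: stack=$ h S d  input=d h $  — match d
step 11: stack=$ h S  input=h $  — expand S -> λ
Stack after step 11: $ h (top = h).

h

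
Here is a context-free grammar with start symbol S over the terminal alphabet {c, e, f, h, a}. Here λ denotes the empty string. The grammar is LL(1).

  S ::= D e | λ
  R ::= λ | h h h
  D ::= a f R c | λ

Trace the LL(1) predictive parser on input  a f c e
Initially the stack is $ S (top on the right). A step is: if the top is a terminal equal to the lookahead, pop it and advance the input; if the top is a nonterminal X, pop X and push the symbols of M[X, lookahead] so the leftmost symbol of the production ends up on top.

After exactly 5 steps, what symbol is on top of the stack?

c

step 1: stack=$ S  input=a f c e $  — expand S ::= D e
step 2: stack=$ e D  input=a f c e $  — expand D ::= a f R c
step 3: stack=$ e c R f a  input=a f c e $  — match a
step 4: stack=$ e c R f  input=f c e $  — match f
step 5: stack=$ e c R  input=c e $  — expand R ::= λ
Stack after step 5: $ e c (top = c).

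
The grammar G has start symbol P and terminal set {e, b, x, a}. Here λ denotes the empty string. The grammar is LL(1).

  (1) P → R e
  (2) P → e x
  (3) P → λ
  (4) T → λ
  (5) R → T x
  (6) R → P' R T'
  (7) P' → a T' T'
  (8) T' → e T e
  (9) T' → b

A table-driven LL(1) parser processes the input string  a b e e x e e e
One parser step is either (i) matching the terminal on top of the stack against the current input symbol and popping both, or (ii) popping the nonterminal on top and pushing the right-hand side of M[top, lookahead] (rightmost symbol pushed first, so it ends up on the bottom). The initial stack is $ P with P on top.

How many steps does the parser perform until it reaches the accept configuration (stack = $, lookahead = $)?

      Stack             Input              Action
   1  $ P               a b e e x e e e $  expand P → R e
   2  $ e R             a b e e x e e e $  expand R → P' R T'
   3  $ e T' R P'       a b e e x e e e $  expand P' → a T' T'
   4  $ e T' R T' T' a  a b e e x e e e $  match a
   5  $ e T' R T' T'    b e e x e e e $    expand T' → b
   6  $ e T' R T' b     b e e x e e e $    match b
   7  $ e T' R T'       e e x e e e $      expand T' → e T e
   8  $ e T' R e T e    e e x e e e $      match e
   9  $ e T' R e T      e x e e e $        expand T → λ
  10  $ e T' R e        e x e e e $        match e
  11  $ e T' R          x e e e $          expand R → T x
  12  $ e T' x T        x e e e $          expand T → λ
  13  $ e T' x          x e e e $          match x
  14  $ e T'            e e e $            expand T' → e T e
  15  $ e e T e         e e e $            match e
  16  $ e e T           e e $              expand T → λ
  17  $ e e             e e $              match e
  18  $ e               e $                match e
Accept reached after 18 steps.

18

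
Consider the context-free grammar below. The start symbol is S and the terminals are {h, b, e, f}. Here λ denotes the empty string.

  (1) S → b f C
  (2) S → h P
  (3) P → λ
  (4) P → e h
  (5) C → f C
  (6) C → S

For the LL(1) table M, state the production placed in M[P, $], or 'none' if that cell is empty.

P → λ

FIRST(S): from S→b f C we get {b}; from S→h P we get {h}. So FIRST(S) = {b, h}.
FIRST(P): from P→λ we get {λ}; from P→e h we get {e}. So FIRST(P) = {λ, e}.
FIRST(C): from C→f C we get {f}; from C→S we get {b, h}. So FIRST(C) = {b, f, h}.
FOLLOW(S) includes $ since S is the start symbol.
FOLLOW(S): in C→S, the suffix after S is empty, so FOLLOW(S) ⊇ FOLLOW(C) = {$}. Thus FOLLOW(S) = {$}.
FOLLOW(P): in S→h P, the suffix after P is empty, so FOLLOW(P) ⊇ FOLLOW(S) = {$}. Thus FOLLOW(P) = {$}.
For P → λ: FIRST(λ) = {λ}, so it goes in M[P, t] for t ∈ {}; since λ ∈ FIRST, also for every t ∈ FOLLOW(P) = {$}.
For P → e h: FIRST(e h) = {e}, so it goes in M[P, t] for t ∈ {e}.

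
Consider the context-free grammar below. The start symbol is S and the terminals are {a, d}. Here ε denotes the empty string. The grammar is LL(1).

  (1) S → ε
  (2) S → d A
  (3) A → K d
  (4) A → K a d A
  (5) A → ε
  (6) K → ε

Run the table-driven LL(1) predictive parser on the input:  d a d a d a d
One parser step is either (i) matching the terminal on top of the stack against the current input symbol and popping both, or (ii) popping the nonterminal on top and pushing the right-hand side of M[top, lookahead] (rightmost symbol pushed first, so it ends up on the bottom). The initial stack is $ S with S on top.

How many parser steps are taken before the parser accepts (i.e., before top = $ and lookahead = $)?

15

      Stack      Input            Action
   1  $ S        d a d a d a d $  expand S → d A
   2  $ A d      d a d a d a d $  match d
   3  $ A        a d a d a d $    expand A → K a d A
   4  $ A d a K  a d a d a d $    expand K → ε
   5  $ A d a    a d a d a d $    match a
   6  $ A d      d a d a d $      match d
   7  $ A        a d a d $        expand A → K a d A
   8  $ A d a K  a d a d $        expand K → ε
   9  $ A d a    a d a d $        match a
  10  $ A d      d a d $          match d
  11  $ A        a d $            expand A → K a d A
  12  $ A d a K  a d $            expand K → ε
  13  $ A d a    a d $            match a
  14  $ A d      d $              match d
  15  $ A        $                expand A → ε
Accept reached after 15 steps.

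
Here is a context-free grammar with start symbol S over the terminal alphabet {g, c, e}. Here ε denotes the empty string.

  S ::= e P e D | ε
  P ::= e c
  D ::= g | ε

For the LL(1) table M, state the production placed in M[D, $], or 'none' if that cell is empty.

FIRST(S): from S::=e P e D we get {e}; from S::=ε we get {ε}. So FIRST(S) = {ε, e}.
FIRST(P): from P::=e c we get {e}. So FIRST(P) = {e}.
FIRST(D): from D::=g we get {g}; from D::=ε we get {ε}. So FIRST(D) = {ε, g}.
FOLLOW(S) includes $ since S is the start symbol.
FOLLOW(S): S appears on no right-hand side. Thus FOLLOW(S) = {$}.
FOLLOW(D): in S::=e P e D, the suffix after D is empty, so FOLLOW(D) ⊇ FOLLOW(S) = {$}. Thus FOLLOW(D) = {$}.
For D ::= g: FIRST(g) = {g}, so it goes in M[D, t] for t ∈ {g}.
For D ::= ε: FIRST(ε) = {ε}, so it goes in M[D, t] for t ∈ {}; since ε ∈ FIRST, also for every t ∈ FOLLOW(D) = {$}.

D ::= ε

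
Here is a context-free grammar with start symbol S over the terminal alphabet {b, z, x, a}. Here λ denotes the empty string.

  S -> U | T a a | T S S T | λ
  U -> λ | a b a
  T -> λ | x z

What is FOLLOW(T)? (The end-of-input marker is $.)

{$, a, x}

FIRST(U): from U->λ we get {λ}; from U->a b a we get {a}. So FIRST(U) = {λ, a}.
FIRST(T): from T->λ we get {λ}; from T->x z we get {x}. So FIRST(T) = {λ, x}.
FIRST(S): from S->U we get {λ, a}; from S->T a a we get {a, x}; from S->T S S T we get {λ, a, x}; from S->λ we get {λ}. So FIRST(S) = {λ, a, x}.
FOLLOW(S) includes $ since S is the start symbol.
FOLLOW(S): in S->T S S T (occurrence 1), S is followed by S T with FIRST {λ, a, x}; in S->T S S T (occurrence 1), the suffix after S is nullable (adds nothing new); in S->T S S T (occurrence 2), S is followed by T with FIRST {λ, x}; in S->T S S T (occurrence 2), the suffix after S is nullable (adds nothing new). Thus FOLLOW(S) = {$, a, x}.
FOLLOW(U): in S->U, the suffix after U is empty, so FOLLOW(U) ⊇ FOLLOW(S) = {$, a, x}. Thus FOLLOW(U) = {$, a, x}.
FOLLOW(T): in S->T a a, T is followed by a a with FIRST {a}; in S->T S S T (occurrence 1), T is followed by S S T with FIRST {λ, a, x}; in S->T S S T (occurrence 1), the suffix after T is nullable, so FOLLOW(T) ⊇ FOLLOW(S) = {$, a, x}; in S->T S S T (occurrence 2), the suffix after T is empty, so FOLLOW(T) ⊇ FOLLOW(S) = {$, a, x}. Thus FOLLOW(T) = {$, a, x}.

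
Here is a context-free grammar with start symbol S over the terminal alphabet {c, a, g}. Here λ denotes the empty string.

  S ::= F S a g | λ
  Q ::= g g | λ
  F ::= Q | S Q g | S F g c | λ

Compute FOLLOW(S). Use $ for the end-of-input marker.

{$, a, g}

FIRST(Q): from Q::=g g we get {g}; from Q::=λ we get {λ}. So FIRST(Q) = {λ, g}.
FIRST(S): from S::=F S a g we get {a, g}; from S::=λ we get {λ}. So FIRST(S) = {λ, a, g}.
FIRST(F): from F::=Q we get {λ, g}; from F::=S Q g we get {a, g}; from F::=S F g c we get {a, g}; from F::=λ we get {λ}. So FIRST(F) = {λ, a, g}.
FOLLOW(S) includes $ since S is the start symbol.
FOLLOW(S): in S::=F S a g, S is followed by a g with FIRST {a}; in F::=S Q g, S is followed by Q g with FIRST {g}; in F::=S F g c, S is followed by F g c with FIRST {a, g}. Thus FOLLOW(S) = {$, a, g}.
FOLLOW(F): in S::=F S a g, F is followed by S a g with FIRST {a, g}; in F::=S F g c, F is followed by g c with FIRST {g}. Thus FOLLOW(F) = {a, g}.
FOLLOW(Q): in F::=Q, the suffix after Q is empty, so FOLLOW(Q) ⊇ FOLLOW(F) = {a, g}; in F::=S Q g, Q is followed by g with FIRST {g}. Thus FOLLOW(Q) = {a, g}.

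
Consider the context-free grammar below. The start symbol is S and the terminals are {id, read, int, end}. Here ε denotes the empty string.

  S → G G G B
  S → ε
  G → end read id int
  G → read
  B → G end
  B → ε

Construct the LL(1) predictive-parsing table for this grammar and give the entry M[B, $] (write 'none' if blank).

B → ε

FIRST(G) = {end, read}
FIRST(S) = {ε, end, read}  (via G G G B)
FIRST(B) = {ε, end, read}  (via G end)
FOLLOW(S) includes $ since S is the start symbol.
FOLLOW(S): S appears on no right-hand side. Thus FOLLOW(S) = {$}.
FOLLOW(B): in S→G G G B, the suffix after B is empty, so FOLLOW(B) ⊇ FOLLOW(S) = {$}. Thus FOLLOW(B) = {$}.
For B → G end: FIRST(G end) = {end, read}, so it goes in M[B, t] for t ∈ {end, read}.
For B → ε: FIRST(ε) = {ε}, so it goes in M[B, t] for t ∈ {}; since ε ∈ FIRST, also for every t ∈ FOLLOW(B) = {$}.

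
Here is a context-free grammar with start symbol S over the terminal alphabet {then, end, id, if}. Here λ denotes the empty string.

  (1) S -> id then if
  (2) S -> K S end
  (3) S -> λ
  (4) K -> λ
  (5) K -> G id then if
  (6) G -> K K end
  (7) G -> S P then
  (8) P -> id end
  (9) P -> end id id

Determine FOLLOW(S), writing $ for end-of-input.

FIRST(P) = {end, id}
FIRST(S) = {λ, end, id}  (via K S end)
FIRST(K) = {λ, end, id}  (via G id then if)
FIRST(G) = {end, id}  (via K K end, S P then)
FOLLOW(S) includes $ since S is the start symbol.
FOLLOW(S): in S->K S end, S is followed by end with FIRST {end}; in G->S P then, S is followed by P then with FIRST {end, id}. Thus FOLLOW(S) = {$, end, id}.
FOLLOW(K): in S->K S end, K is followed by S end with FIRST {end, id}; in G->K K end (occurrence 1), K is followed by K end with FIRST {end, id}; in G->K K end (occurrence 2), K is followed by end with FIRST {end}. Thus FOLLOW(K) = {end, id}.
FOLLOW(G): in K->G id then if, G is followed by id then if with FIRST {id}. Thus FOLLOW(G) = {id}.
FOLLOW(P): in G->S P then, P is followed by then with FIRST {then}. Thus FOLLOW(P) = {then}.

{$, end, id}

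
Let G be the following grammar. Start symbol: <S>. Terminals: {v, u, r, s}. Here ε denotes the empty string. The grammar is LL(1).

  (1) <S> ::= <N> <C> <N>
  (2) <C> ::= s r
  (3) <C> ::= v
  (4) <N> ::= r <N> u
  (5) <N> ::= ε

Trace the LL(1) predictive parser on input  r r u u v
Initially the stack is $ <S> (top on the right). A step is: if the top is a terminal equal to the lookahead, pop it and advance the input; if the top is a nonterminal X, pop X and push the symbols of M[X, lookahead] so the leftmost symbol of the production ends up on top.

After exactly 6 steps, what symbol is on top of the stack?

     Stack                Input        Action
  1  $ <S>                r r u u v $  expand <S> ::= <N> <C> <N>
  2  $ <N> <C> <N>        r r u u v $  expand <N> ::= r <N> u
  3  $ <N> <C> u <N> r    r r u u v $  match r
  4  $ <N> <C> u <N>      r u u v $    expand <N> ::= r <N> u
  5  $ <N> <C> u u <N> r  r u u v $    match r
  6  $ <N> <C> u u <N>    u u v $      expand <N> ::= ε
Stack after step 6: $ <N> <C> u u (top = u).

u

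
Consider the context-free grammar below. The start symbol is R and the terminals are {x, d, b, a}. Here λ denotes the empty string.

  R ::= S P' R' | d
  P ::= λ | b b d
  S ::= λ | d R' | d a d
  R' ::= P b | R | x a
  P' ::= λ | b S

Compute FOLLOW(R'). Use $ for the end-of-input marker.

{$, b, d, x}

FIRST(P): from P::=λ we get {λ}; from P::=b b d we get {b}. So FIRST(P) = {λ, b}.
FIRST(S): from S::=λ we get {λ}; from S::=d R' we get {d}; from S::=d a d we get {d}. So FIRST(S) = {λ, d}.
FIRST(P'): from P'::=λ we get {λ}; from P'::=b S we get {b}. So FIRST(P') = {λ, b}.
FIRST(R): from R::=S P' R' we get {b, d, x}; from R::=d we get {d}. So FIRST(R) = {b, d, x}.
FIRST(R'): from R'::=P b we get {b}; from R'::=R we get {b, d, x}; from R'::=x a we get {x}. So FIRST(R') = {b, d, x}.
FOLLOW(R) includes $ since R is the start symbol.
FOLLOW(P): in R'::=P b, P is followed by b with FIRST {b}. Thus FOLLOW(P) = {b}.
FOLLOW(P'): in R::=S P' R', P' is followed by R' with FIRST {b, d, x}. Thus FOLLOW(P') = {b, d, x}.
FOLLOW(S): in R::=S P' R', S is followed by P' R' with FIRST {b, d, x}; in P'::=b S, the suffix after S is empty, so FOLLOW(S) ⊇ FOLLOW(P') = {b, d, x}. Thus FOLLOW(S) = {b, d, x}.
FOLLOW(R): in R'::=R, the suffix after R is empty, so FOLLOW(R) ⊇ FOLLOW(R') = {$, b, d, x}. Thus FOLLOW(R) = {$, b, d, x}.
FOLLOW(R'): in R::=S P' R', the suffix after R' is empty, so FOLLOW(R') ⊇ FOLLOW(R) = {$, b, d, x}; in S::=d R', the suffix after R' is empty, so FOLLOW(R') ⊇ FOLLOW(S) = {b, d, x}. Thus FOLLOW(R') = {$, b, d, x}.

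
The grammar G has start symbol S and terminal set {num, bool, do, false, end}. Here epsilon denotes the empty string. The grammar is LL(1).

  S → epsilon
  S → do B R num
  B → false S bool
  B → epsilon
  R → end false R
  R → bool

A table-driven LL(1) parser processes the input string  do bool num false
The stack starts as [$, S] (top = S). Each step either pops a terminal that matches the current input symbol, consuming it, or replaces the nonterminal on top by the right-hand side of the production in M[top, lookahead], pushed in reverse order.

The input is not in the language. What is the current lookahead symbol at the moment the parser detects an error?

false

step 1: stack=$ S  input=do bool num false $  — expand S → do B R num
step 2: stack=$ num R B do  input=do bool num false $  — match do
step 3: stack=$ num R B  input=bool num false $  — expand B → epsilon
step 4: stack=$ num R  input=bool num false $  — expand R → bool
step 5: stack=$ num bool  input=bool num false $  — match bool
step 6: stack=$ num  input=num false $  — match num
step 7: stack=$  input=false $  — error: stack empty but input remains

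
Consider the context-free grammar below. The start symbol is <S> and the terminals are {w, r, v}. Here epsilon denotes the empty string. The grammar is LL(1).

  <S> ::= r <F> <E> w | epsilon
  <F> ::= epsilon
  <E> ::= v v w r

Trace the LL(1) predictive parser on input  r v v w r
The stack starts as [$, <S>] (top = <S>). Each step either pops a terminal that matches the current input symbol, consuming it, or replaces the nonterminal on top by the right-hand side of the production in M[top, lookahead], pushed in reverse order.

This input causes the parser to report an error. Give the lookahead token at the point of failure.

     Stack          Input        Action
  1  $ <S>          r v v w r $  expand <S> ::= r <F> <E> w
  2  $ w <E> <F> r  r v v w r $  match r
  3  $ w <E> <F>    v v w r $    expand <F> ::= epsilon
  4  $ w <E>        v v w r $    expand <E> ::= v v w r
  5  $ w r w v v    v v w r $    match v
  6  $ w r w v      v w r $      match v
  7  $ w r w        w r $        match w
  8  $ w r          r $          match r
  9  $ w            $            error: top is terminal w but lookahead is $

$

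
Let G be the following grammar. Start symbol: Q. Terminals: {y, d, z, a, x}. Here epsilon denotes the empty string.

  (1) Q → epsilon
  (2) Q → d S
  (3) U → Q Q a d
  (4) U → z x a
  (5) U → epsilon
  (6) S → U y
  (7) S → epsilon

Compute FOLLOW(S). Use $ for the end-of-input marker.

{$, a, d}

FIRST(Q) = {epsilon, d}
FIRST(U) = {epsilon, a, d, z}  (via Q Q a d)
FIRST(S) = {epsilon, a, d, y, z}  (via U y)
FOLLOW(Q) includes $ since Q is the start symbol.
FOLLOW(Q): in U→Q Q a d (occurrence 1), Q is followed by Q a d with FIRST {a, d}; in U→Q Q a d (occurrence 2), Q is followed by a d with FIRST {a}. Thus FOLLOW(Q) = {$, a, d}.
FOLLOW(U): in S→U y, U is followed by y with FIRST {y}. Thus FOLLOW(U) = {y}.
FOLLOW(S): in Q→d S, the suffix after S is empty, so FOLLOW(S) ⊇ FOLLOW(Q) = {$, a, d}. Thus FOLLOW(S) = {$, a, d}.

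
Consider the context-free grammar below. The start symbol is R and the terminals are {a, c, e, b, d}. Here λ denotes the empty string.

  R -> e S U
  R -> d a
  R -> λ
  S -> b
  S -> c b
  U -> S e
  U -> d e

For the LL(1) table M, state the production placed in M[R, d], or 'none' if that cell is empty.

R -> d a

FIRST(R): from R->e S U we get {e}; from R->d a we get {d}; from R->λ we get {λ}. So FIRST(R) = {λ, d, e}.
FIRST(S): from S->b we get {b}; from S->c b we get {c}. So FIRST(S) = {b, c}.
FIRST(U): from U->S e we get {b, c}; from U->d e we get {d}. So FIRST(U) = {b, c, d}.
FOLLOW(R) includes $ since R is the start symbol.
FOLLOW(R): R appears on no right-hand side. Thus FOLLOW(R) = {$}.
For R -> e S U: FIRST(e S U) = {e}, so it goes in M[R, t] for t ∈ {e}.
For R -> d a: FIRST(d a) = {d}, so it goes in M[R, t] for t ∈ {d}.
For R -> λ: FIRST(λ) = {λ}, so it goes in M[R, t] for t ∈ {}; since λ ∈ FIRST, also for every t ∈ FOLLOW(R) = {$}.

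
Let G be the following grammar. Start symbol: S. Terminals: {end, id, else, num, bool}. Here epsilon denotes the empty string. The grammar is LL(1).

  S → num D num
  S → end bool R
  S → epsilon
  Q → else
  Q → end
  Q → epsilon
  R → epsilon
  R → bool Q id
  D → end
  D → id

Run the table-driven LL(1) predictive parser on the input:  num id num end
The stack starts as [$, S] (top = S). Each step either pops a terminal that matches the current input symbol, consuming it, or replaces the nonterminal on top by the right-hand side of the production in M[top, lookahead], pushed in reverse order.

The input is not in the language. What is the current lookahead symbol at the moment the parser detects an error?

end

step 1: stack=$ S  input=num id num end $  — expand S → num D num
step 2: stack=$ num D num  input=num id num end $  — match num
step 3: stack=$ num D  input=id num end $  — expand D → id
step 4: stack=$ num id  input=id num end $  — match id
step 5: stack=$ num  input=num end $  — match num
step 6: stack=$  input=end $  — error: stack empty but input remains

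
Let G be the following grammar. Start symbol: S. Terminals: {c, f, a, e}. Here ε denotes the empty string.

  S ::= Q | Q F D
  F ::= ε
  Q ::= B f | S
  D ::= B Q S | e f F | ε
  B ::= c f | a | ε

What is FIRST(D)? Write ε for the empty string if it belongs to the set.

FIRST(F): from F::=ε we get {ε}. So FIRST(F) = {ε}.
FIRST(B): from B::=c f we get {c}; from B::=a we get {a}; from B::=ε we get {ε}. So FIRST(B) = {ε, a, c}.
FIRST(S): from S::=Q we get {a, c, f}; from S::=Q F D we get {a, c, f}. So FIRST(S) = {a, c, f}.
FIRST(Q): from Q::=B f we get {a, c, f}; from Q::=S we get {a, c, f}. So FIRST(Q) = {a, c, f}.
FIRST(D): from D::=B Q S we get {a, c, f}; from D::=e f F we get {e}; from D::=ε we get {ε}. So FIRST(D) = {ε, a, c, e, f}.

{ε, a, c, e, f}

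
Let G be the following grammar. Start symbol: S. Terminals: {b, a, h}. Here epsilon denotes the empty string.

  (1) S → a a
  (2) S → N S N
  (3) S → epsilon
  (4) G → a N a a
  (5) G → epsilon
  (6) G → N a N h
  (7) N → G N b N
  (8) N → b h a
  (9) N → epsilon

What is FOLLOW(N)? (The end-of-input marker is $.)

FIRST(S) = {epsilon, a, b}  (via N S N)
FIRST(G) = {epsilon, a, b}  (via N a N h)
FIRST(N) = {epsilon, a, b}  (via G N b N)
FOLLOW(S) includes $ since S is the start symbol.
FOLLOW(S): in S→N S N, S is followed by N with FIRST {epsilon, a, b}; in S→N S N, the suffix after S is nullable (adds nothing new). Thus FOLLOW(S) = {$, a, b}.
FOLLOW(G): in N→G N b N, G is followed by N b N with FIRST {a, b}. Thus FOLLOW(G) = {a, b}.
FOLLOW(N): in S→N S N (occurrence 1), N is followed by S N with FIRST {epsilon, a, b}; in S→N S N (occurrence 1), the suffix after N is nullable, so FOLLOW(N) ⊇ FOLLOW(S) = {$, a, b}; in S→N S N (occurrence 2), the suffix after N is empty, so FOLLOW(N) ⊇ FOLLOW(S) = {$, a, b}; in G→a N a a, N is followed by a a with FIRST {a}; in G→N a N h (occurrence 1), N is followed by a N h with FIRST {a}; in G→N a N h (occurrence 2), N is followed by h with FIRST {h}; in N→G N b N (occurrence 1), N is followed by b N with FIRST {b}; in N→G N b N (occurrence 2), the suffix after N is empty (adds nothing new). Thus FOLLOW(N) = {$, a, b, h}.

{$, a, b, h}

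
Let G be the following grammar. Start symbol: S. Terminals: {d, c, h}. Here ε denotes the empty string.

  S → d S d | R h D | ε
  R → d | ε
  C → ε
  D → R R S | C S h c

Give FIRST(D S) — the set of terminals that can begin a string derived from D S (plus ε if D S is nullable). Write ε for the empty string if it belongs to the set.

{ε, d, h}

FIRST(R): from R→d we get {d}; from R→ε we get {ε}. So FIRST(R) = {ε, d}.
FIRST(C): from C→ε we get {ε}. So FIRST(C) = {ε}.
FIRST(S): from S→d S d we get {d}; from S→R h D we get {d, h}; from S→ε we get {ε}. So FIRST(S) = {ε, d, h}.
FIRST(D): from D→R R S we get {ε, d, h}; from D→C S h c we get {d, h}. So FIRST(D) = {ε, d, h}.
FIRST(D S): take FIRST of each symbol in turn, carrying on past any symbol whose FIRST contains ε; result {ε, d, h}.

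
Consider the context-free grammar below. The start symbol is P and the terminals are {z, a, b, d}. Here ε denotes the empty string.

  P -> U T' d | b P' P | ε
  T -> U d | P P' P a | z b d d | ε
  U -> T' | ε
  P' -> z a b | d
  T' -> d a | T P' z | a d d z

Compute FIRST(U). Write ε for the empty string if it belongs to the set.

FIRST(P'): from P'->z a b we get {z}; from P'->d we get {d}. So FIRST(P') = {d, z}.
FIRST(P): from P->U T' d we get {a, b, d, z}; from P->b P' P we get {b}; from P->ε we get {ε}. So FIRST(P) = {ε, a, b, d, z}.
FIRST(T): from T->U d we get {a, b, d, z}; from T->P P' P a we get {a, b, d, z}; from T->z b d d we get {z}; from T->ε we get {ε}. So FIRST(T) = {ε, a, b, d, z}.
FIRST(T'): from T'->d a we get {d}; from T'->T P' z we get {a, b, d, z}; from T'->a d d z we get {a}. So FIRST(T') = {a, b, d, z}.
FIRST(U): from U->T' we get {a, b, d, z}; from U->ε we get {ε}. So FIRST(U) = {ε, a, b, d, z}.

{ε, a, b, d, z}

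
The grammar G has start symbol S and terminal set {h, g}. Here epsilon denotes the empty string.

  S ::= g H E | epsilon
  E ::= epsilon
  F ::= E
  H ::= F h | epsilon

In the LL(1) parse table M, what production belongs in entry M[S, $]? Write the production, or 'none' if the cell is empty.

S ::= epsilon

FIRST(S) = {epsilon, g}
FIRST(E) = {epsilon}
FIRST(F) = {epsilon}  (via E)
FIRST(H) = {epsilon, h}  (via F h)
FOLLOW(S) includes $ since S is the start symbol.
FOLLOW(S): S appears on no right-hand side. Thus FOLLOW(S) = {$}.
For S ::= g H E: FIRST(g H E) = {g}, so it goes in M[S, t] for t ∈ {g}.
For S ::= epsilon: FIRST(epsilon) = {epsilon}, so it goes in M[S, t] for t ∈ {}; since epsilon ∈ FIRST, also for every t ∈ FOLLOW(S) = {$}.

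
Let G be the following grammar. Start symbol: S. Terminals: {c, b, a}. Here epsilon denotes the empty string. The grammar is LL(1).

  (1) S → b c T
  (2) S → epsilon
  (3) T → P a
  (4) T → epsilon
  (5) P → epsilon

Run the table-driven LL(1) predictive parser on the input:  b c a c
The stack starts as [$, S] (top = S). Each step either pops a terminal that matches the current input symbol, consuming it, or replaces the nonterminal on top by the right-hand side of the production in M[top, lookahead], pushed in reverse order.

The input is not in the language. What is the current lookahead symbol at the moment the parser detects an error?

     Stack    Input      Action
  1  $ S      b c a c $  expand S → b c T
  2  $ T c b  b c a c $  match b
  3  $ T c    c a c $    match c
  4  $ T      a c $      expand T → P a
  5  $ a P    a c $      expand P → epsilon
  6  $ a      a c $      match a
  7  $        c $        error: stack empty but input remains

c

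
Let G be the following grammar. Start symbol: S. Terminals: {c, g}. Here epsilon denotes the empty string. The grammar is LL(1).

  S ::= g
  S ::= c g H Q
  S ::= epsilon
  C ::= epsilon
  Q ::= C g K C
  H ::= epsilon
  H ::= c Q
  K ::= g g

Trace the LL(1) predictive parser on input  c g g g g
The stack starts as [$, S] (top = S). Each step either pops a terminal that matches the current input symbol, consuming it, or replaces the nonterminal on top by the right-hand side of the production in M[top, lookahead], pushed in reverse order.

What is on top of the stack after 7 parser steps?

step 1: stack=$ S  input=c g g g g $  — expand S ::= c g H Q
step 2: stack=$ Q H g c  input=c g g g g $  — match c
step 3: stack=$ Q H g  input=g g g g $  — match g
step 4: stack=$ Q H  input=g g g $  — expand H ::= epsilon
step 5: stack=$ Q  input=g g g $  — expand Q ::= C g K C
step 6: stack=$ C K g C  input=g g g $  — expand C ::= epsilon
step 7: stack=$ C K g  input=g g g $  — match g
Stack after step 7: $ C K (top = K).

K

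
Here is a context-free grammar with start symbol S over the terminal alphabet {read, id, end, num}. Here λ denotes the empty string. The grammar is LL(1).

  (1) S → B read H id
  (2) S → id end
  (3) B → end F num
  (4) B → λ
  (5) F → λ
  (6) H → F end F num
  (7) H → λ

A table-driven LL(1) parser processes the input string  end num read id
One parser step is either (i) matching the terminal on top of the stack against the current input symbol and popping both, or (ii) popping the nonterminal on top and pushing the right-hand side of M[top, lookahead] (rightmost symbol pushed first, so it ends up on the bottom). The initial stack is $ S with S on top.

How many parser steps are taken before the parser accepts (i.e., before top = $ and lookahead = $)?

8

     Stack                  Input              Action
  1  $ S                    end num read id $  expand S → B read H id
  2  $ id H read B          end num read id $  expand B → end F num
  3  $ id H read num F end  end num read id $  match end
  4  $ id H read num F      num read id $      expand F → λ
  5  $ id H read num        num read id $      match num
  6  $ id H read            read id $          match read
  7  $ id H                 id $               expand H → λ
  8  $ id                   id $               match id
Accept reached after 8 steps.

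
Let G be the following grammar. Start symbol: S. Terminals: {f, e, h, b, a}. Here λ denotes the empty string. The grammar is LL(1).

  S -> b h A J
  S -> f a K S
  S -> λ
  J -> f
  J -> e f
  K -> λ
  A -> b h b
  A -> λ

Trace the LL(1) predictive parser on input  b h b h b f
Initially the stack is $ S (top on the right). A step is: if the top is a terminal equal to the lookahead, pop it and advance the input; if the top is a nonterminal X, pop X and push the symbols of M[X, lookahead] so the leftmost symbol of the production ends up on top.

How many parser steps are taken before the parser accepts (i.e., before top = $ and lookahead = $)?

9

     Stack      Input          Action
  1  $ S        b h b h b f $  expand S -> b h A J
  2  $ J A h b  b h b h b f $  match b
  3  $ J A h    h b h b f $    match h
  4  $ J A      b h b f $      expand A -> b h b
  5  $ J b h b  b h b f $      match b
  6  $ J b h    h b f $        match h
  7  $ J b      b f $          match b
  8  $ J        f $            expand J -> f
  9  $ f        f $            match f
Accept reached after 9 steps.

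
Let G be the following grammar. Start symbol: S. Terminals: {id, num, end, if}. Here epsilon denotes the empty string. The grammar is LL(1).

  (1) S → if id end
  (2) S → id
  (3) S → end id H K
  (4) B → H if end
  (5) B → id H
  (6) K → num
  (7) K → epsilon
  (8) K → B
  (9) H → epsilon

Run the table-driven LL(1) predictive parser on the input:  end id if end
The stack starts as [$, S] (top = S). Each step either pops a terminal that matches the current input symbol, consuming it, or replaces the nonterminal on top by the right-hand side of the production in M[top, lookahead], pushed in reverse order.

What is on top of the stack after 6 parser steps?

H

step 1: stack=$ S  input=end id if end $  — expand S → end id H K
step 2: stack=$ K H id end  input=end id if end $  — match end
step 3: stack=$ K H id  input=id if end $  — match id
step 4: stack=$ K H  input=if end $  — expand H → epsilon
step 5: stack=$ K  input=if end $  — expand K → B
step 6: stack=$ B  input=if end $  — expand B → H if end
Stack after step 6: $ end if H (top = H).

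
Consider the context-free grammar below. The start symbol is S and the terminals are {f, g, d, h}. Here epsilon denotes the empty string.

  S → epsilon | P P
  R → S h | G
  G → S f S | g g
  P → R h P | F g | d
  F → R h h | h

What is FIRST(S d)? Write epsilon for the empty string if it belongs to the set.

FIRST(S) = {epsilon, d, f, g, h}  (via P P)
FIRST(G) = {d, f, g, h}  (via S f S)
FIRST(R) = {d, f, g, h}  (via S h, G)
FIRST(F) = {d, f, g, h}  (via R h h)
FIRST(P) = {d, f, g, h}  (via R h P, F g)
FIRST(S d): take FIRST of each symbol in turn, carrying on past any symbol whose FIRST contains epsilon; result {d, f, g, h}.

{d, f, g, h}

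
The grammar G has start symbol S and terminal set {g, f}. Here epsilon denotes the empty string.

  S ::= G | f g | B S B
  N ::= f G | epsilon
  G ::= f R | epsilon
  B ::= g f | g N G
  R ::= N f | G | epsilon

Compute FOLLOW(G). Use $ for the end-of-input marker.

FIRST(N) = {epsilon, f}
FIRST(G) = {epsilon, f}
FIRST(B) = {g}
FIRST(S) = {epsilon, f, g}  (via G, B S B)
FIRST(R) = {epsilon, f}  (via N f, G)
FOLLOW(S) includes $ since S is the start symbol.
FOLLOW(S): in S::=B S B, S is followed by B with FIRST {g}. Thus FOLLOW(S) = {$, g}.
FOLLOW(B): in S::=B S B (occurrence 1), B is followed by S B with FIRST {f, g}; in S::=B S B (occurrence 2), the suffix after B is empty, so FOLLOW(B) ⊇ FOLLOW(S) = {$, g}. Thus FOLLOW(B) = {$, f, g}.
FOLLOW(N): in B::=g N G, N is followed by G with FIRST {epsilon, f}; in B::=g N G, the suffix after N is nullable, so FOLLOW(N) ⊇ FOLLOW(B) = {$, f, g}; in R::=N f, N is followed by f with FIRST {f}. Thus FOLLOW(N) = {$, f, g}.
FOLLOW(G): in S::=G, the suffix after G is empty, so FOLLOW(G) ⊇ FOLLOW(S) = {$, g}; in N::=f G, the suffix after G is empty, so FOLLOW(G) ⊇ FOLLOW(N) = {$, f, g}; in B::=g N G, the suffix after G is empty, so FOLLOW(G) ⊇ FOLLOW(B) = {$, f, g}; in R::=G, the suffix after G is empty, so FOLLOW(G) ⊇ FOLLOW(R) = {$, f, g}. Thus FOLLOW(G) = {$, f, g}.
FOLLOW(R): in G::=f R, the suffix after R is empty, so FOLLOW(R) ⊇ FOLLOW(G) = {$, f, g}. Thus FOLLOW(R) = {$, f, g}.

{$, f, g}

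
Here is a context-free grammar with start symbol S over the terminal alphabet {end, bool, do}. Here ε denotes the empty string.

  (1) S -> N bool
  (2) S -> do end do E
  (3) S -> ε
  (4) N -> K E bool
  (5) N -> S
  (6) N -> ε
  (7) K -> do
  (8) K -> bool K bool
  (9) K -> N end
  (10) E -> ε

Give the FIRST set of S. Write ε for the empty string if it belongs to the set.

FIRST(E) = {ε}
FIRST(S) = {ε, bool, do, end}  (via N bool)
FIRST(N) = {ε, bool, do, end}  (via K E bool, S)
FIRST(K) = {bool, do, end}  (via N end)

{ε, bool, do, end}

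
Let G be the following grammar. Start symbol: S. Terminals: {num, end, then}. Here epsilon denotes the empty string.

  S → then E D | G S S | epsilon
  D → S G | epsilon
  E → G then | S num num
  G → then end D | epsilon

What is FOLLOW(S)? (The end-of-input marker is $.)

{$, num, then}

FIRST(G) = {epsilon, then}
FIRST(S) = {epsilon, then}  (via G S S)
FIRST(D) = {epsilon, then}  (via S G)
FIRST(E) = {num, then}  (via G then, S num num)
FOLLOW(S) includes $ since S is the start symbol.
FOLLOW(S): in S→G S S (occurrence 1), S is followed by S with FIRST {epsilon, then}; in S→G S S (occurrence 1), the suffix after S is nullable (adds nothing new); in S→G S S (occurrence 2), the suffix after S is empty (adds nothing new); in D→S G, S is followed by G with FIRST {epsilon, then}; in D→S G, the suffix after S is nullable, so FOLLOW(S) ⊇ FOLLOW(D) = {$, num, then}; in E→S num num, S is followed by num num with FIRST {num}. Thus FOLLOW(S) = {$, num, then}.
FOLLOW(E): in S→then E D, E is followed by D with FIRST {epsilon, then}; in S→then E D, the suffix after E is nullable, so FOLLOW(E) ⊇ FOLLOW(S) = {$, num, then}. Thus FOLLOW(E) = {$, num, then}.
FOLLOW(D): in S→then E D, the suffix after D is empty, so FOLLOW(D) ⊇ FOLLOW(S) = {$, num, then}; in G→then end D, the suffix after D is empty, so FOLLOW(D) ⊇ FOLLOW(G) = {$, num, then}. Thus FOLLOW(D) = {$, num, then}.
FOLLOW(G): in S→G S S, G is followed by S S with FIRST {epsilon, then}; in S→G S S, the suffix after G is nullable, so FOLLOW(G) ⊇ FOLLOW(S) = {$, num, then}; in D→S G, the suffix after G is empty, so FOLLOW(G) ⊇ FOLLOW(D) = {$, num, then}; in E→G then, G is followed by then with FIRST {then}. Thus FOLLOW(G) = {$, num, then}.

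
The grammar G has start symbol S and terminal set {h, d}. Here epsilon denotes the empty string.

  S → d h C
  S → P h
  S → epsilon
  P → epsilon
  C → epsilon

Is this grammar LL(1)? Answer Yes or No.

FIRST(S) = {epsilon, d, h}
FIRST(P) = {epsilon}
FIRST(C) = {epsilon}
FOLLOW(S) = {$}
FOLLOW(P) = {h}
FOLLOW(C) = {$}
Each cell of M receives at most one production.

Yes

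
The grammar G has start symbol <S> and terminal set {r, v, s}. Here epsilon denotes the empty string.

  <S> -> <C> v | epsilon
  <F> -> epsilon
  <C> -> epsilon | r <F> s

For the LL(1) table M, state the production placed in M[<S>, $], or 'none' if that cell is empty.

FIRST(<F>) = {epsilon}
FIRST(<C>) = {epsilon, r}
FIRST(<S>) = {epsilon, r, v}  (via <C> v)
FOLLOW(<S>) includes $ since <S> is the start symbol.
FOLLOW(<S>): <S> appears on no right-hand side. Thus FOLLOW(<S>) = {$}.
For <S> -> <C> v: FIRST(<C> v) = {r, v}, so it goes in M[<S>, t] for t ∈ {r, v}.
For <S> -> epsilon: FIRST(epsilon) = {epsilon}, so it goes in M[<S>, t] for t ∈ {}; since epsilon ∈ FIRST, also for every t ∈ FOLLOW(<S>) = {$}.

<S> -> epsilon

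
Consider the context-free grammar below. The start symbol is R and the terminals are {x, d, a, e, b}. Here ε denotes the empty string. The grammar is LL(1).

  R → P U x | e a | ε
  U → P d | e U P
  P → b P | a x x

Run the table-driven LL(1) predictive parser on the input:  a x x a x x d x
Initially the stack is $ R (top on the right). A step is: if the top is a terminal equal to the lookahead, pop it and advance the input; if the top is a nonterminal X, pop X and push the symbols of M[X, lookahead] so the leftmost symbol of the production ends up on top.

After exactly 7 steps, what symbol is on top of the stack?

step 1: stack=$ R  input=a x x a x x d x $  — expand R → P U x
step 2: stack=$ x U P  input=a x x a x x d x $  — expand P → a x x
step 3: stack=$ x U x x a  input=a x x a x x d x $  — match a
step 4: stack=$ x U x x  input=x x a x x d x $  — match x
step 5: stack=$ x U x  input=x a x x d x $  — match x
step 6: stack=$ x U  input=a x x d x $  — expand U → P d
step 7: stack=$ x d P  input=a x x d x $  — expand P → a x x
Stack after step 7: $ x d x x a (top = a).

a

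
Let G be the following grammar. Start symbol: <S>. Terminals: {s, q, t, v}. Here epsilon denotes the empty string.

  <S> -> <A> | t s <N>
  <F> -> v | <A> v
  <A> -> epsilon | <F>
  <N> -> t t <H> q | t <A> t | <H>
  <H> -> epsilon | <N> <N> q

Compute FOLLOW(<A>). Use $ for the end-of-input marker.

FIRST(<S>): from <S>-><A> we get {epsilon, v}; from <S>->t s <N> we get {t}. So FIRST(<S>) = {epsilon, t, v}.
FIRST(<F>): from <F>->v we get {v}; from <F>-><A> v we get {v}. So FIRST(<F>) = {v}.
FIRST(<A>): from <A>->epsilon we get {epsilon}; from <A>-><F> we get {v}. So FIRST(<A>) = {epsilon, v}.
FIRST(<N>): from <N>->t t <H> q we get {t}; from <N>->t <A> t we get {t}; from <N>-><H> we get {epsilon, q, t}. So FIRST(<N>) = {epsilon, q, t}.
FIRST(<H>): from <H>->epsilon we get {epsilon}; from <H>-><N> <N> q we get {q, t}. So FIRST(<H>) = {epsilon, q, t}.
FOLLOW(<S>) includes $ since <S> is the start symbol.
FOLLOW(<S>): <S> appears on no right-hand side. Thus FOLLOW(<S>) = {$}.
FOLLOW(<A>): in <S>-><A>, the suffix after <A> is empty, so FOLLOW(<A>) ⊇ FOLLOW(<S>) = {$}; in <F>-><A> v, <A> is followed by v with FIRST {v}; in <N>->t <A> t, <A> is followed by t with FIRST {t}. Thus FOLLOW(<A>) = {$, t, v}.
FOLLOW(<F>): in <A>-><F>, the suffix after <F> is empty, so FOLLOW(<F>) ⊇ FOLLOW(<A>) = {$, t, v}. Thus FOLLOW(<F>) = {$, t, v}.
FOLLOW(<N>): in <S>->t s <N>, the suffix after <N> is empty, so FOLLOW(<N>) ⊇ FOLLOW(<S>) = {$}; in <H>-><N> <N> q (occurrence 1), <N> is followed by <N> q with FIRST {q, t}; in <H>-><N> <N> q (occurrence 2), <N> is followed by q with FIRST {q}. Thus FOLLOW(<N>) = {$, q, t}.
FOLLOW(<H>): in <N>->t t <H> q, <H> is followed by q with FIRST {q}; in <N>-><H>, the suffix after <H> is empty, so FOLLOW(<H>) ⊇ FOLLOW(<N>) = {$, q, t}. Thus FOLLOW(<H>) = {$, q, t}.

{$, t, v}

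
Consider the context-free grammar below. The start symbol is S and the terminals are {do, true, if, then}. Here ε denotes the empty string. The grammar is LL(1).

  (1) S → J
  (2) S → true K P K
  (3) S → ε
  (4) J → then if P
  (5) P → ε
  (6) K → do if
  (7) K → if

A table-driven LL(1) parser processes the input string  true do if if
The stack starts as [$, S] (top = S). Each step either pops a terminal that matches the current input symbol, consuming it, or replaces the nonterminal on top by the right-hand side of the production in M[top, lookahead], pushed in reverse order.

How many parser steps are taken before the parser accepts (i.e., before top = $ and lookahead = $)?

     Stack         Input            Action
  1  $ S           true do if if $  expand S → true K P K
  2  $ K P K true  true do if if $  match true
  3  $ K P K       do if if $       expand K → do if
  4  $ K P if do   do if if $       match do
  5  $ K P if      if if $          match if
  6  $ K P         if $             expand P → ε
  7  $ K           if $             expand K → if
  8  $ if          if $             match if
Accept reached after 8 steps.

8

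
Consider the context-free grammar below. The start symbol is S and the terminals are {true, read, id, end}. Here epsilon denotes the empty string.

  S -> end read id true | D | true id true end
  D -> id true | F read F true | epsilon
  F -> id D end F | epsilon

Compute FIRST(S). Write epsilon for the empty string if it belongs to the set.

FIRST(F) = {epsilon, id}
FIRST(D) = {epsilon, id, read}  (via F read F true)
FIRST(S) = {epsilon, end, id, read, true}  (via D)

{epsilon, end, id, read, true}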